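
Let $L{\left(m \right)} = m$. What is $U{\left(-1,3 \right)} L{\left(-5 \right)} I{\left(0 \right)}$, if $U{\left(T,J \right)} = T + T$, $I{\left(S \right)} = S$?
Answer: $0$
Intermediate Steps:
$U{\left(T,J \right)} = 2 T$
$U{\left(-1,3 \right)} L{\left(-5 \right)} I{\left(0 \right)} = 2 \left(-1\right) \left(-5\right) 0 = \left(-2\right) \left(-5\right) 0 = 10 \cdot 0 = 0$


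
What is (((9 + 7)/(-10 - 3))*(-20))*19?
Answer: 6080/13 ≈ 467.69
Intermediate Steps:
(((9 + 7)/(-10 - 3))*(-20))*19 = ((16/(-13))*(-20))*19 = ((16*(-1/13))*(-20))*19 = -16/13*(-20)*19 = (320/13)*19 = 6080/13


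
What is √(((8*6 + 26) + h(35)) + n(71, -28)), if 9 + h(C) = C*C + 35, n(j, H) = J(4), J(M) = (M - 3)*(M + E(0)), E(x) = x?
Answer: √1329 ≈ 36.455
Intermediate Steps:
J(M) = M*(-3 + M) (J(M) = (M - 3)*(M + 0) = (-3 + M)*M = M*(-3 + M))
n(j, H) = 4 (n(j, H) = 4*(-3 + 4) = 4*1 = 4)
h(C) = 26 + C² (h(C) = -9 + (C*C + 35) = -9 + (C² + 35) = -9 + (35 + C²) = 26 + C²)
√(((8*6 + 26) + h(35)) + n(71, -28)) = √(((8*6 + 26) + (26 + 35²)) + 4) = √(((48 + 26) + (26 + 1225)) + 4) = √((74 + 1251) + 4) = √(1325 + 4) = √1329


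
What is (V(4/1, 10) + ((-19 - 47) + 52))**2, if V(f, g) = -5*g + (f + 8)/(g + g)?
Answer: 100489/25 ≈ 4019.6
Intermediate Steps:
V(f, g) = -5*g + (8 + f)/(2*g) (V(f, g) = -5*g + (8 + f)/((2*g)) = -5*g + (8 + f)*(1/(2*g)) = -5*g + (8 + f)/(2*g))
(V(4/1, 10) + ((-19 - 47) + 52))**2 = ((1/2)*(8 + 4/1 - 10*10**2)/10 + ((-19 - 47) + 52))**2 = ((1/2)*(1/10)*(8 + 4*1 - 10*100) + (-66 + 52))**2 = ((1/2)*(1/10)*(8 + 4 - 1000) - 14)**2 = ((1/2)*(1/10)*(-988) - 14)**2 = (-247/5 - 14)**2 = (-317/5)**2 = 100489/25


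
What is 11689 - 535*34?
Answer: -6501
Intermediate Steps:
11689 - 535*34 = 11689 - 1*18190 = 11689 - 18190 = -6501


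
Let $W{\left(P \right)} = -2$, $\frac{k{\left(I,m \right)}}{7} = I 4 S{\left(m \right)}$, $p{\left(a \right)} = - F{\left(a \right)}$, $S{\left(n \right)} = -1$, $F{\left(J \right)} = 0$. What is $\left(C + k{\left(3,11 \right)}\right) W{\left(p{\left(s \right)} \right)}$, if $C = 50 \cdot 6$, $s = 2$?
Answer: $-432$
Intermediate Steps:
$p{\left(a \right)} = 0$ ($p{\left(a \right)} = \left(-1\right) 0 = 0$)
$k{\left(I,m \right)} = - 28 I$ ($k{\left(I,m \right)} = 7 I 4 \left(-1\right) = 7 \cdot 4 I \left(-1\right) = 7 \left(- 4 I\right) = - 28 I$)
$C = 300$
$\left(C + k{\left(3,11 \right)}\right) W{\left(p{\left(s \right)} \right)} = \left(300 - 84\right) \left(-2\right) = 216 \left(-2\right) = -432$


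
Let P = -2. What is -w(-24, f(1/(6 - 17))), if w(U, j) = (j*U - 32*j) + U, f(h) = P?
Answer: -88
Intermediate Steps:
f(h) = -2
w(U, j) = U - 32*j + U*j (w(U, j) = (U*j - 32*j) + U = (-32*j + U*j) + U = U - 32*j + U*j)
-w(-24, f(1/(6 - 17))) = -(-24 - 32*(-2) - 24*(-2)) = -(-24 + 64 + 48) = -1*88 = -88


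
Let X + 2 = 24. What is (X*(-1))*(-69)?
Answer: 1518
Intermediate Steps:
X = 22 (X = -2 + 24 = 22)
(X*(-1))*(-69) = (22*(-1))*(-69) = -22*(-69) = 1518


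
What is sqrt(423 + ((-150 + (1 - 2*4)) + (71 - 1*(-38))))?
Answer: 5*sqrt(15) ≈ 19.365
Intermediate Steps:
sqrt(423 + ((-150 + (1 - 2*4)) + (71 - 1*(-38)))) = sqrt(423 + ((-150 + (1 - 8)) + (71 + 38))) = sqrt(423 + ((-150 - 7) + 109)) = sqrt(423 + (-157 + 109)) = sqrt(423 - 48) = sqrt(375) = 5*sqrt(15)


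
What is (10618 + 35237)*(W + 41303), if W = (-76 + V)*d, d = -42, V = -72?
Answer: 2178983745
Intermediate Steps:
W = 6216 (W = (-76 - 72)*(-42) = -148*(-42) = 6216)
(10618 + 35237)*(W + 41303) = (10618 + 35237)*(6216 + 41303) = 45855*47519 = 2178983745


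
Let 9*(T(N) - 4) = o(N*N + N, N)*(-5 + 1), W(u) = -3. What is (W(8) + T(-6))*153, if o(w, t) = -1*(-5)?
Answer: -187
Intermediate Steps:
o(w, t) = 5
T(N) = 16/9 (T(N) = 4 + (5*(-5 + 1))/9 = 4 + (5*(-4))/9 = 4 + (⅑)*(-20) = 4 - 20/9 = 16/9)
(W(8) + T(-6))*153 = (-3 + 16/9)*153 = -11/9*153 = -187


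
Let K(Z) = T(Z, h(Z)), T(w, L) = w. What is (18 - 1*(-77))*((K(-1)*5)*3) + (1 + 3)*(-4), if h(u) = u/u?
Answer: -1441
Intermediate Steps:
h(u) = 1
K(Z) = Z
(18 - 1*(-77))*((K(-1)*5)*3) + (1 + 3)*(-4) = (18 - 1*(-77))*(-1*5*3) + (1 + 3)*(-4) = (18 + 77)*(-5*3) + 4*(-4) = 95*(-15) - 16 = -1425 - 16 = -1441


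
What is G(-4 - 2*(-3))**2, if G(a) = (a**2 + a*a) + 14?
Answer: 484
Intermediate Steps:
G(a) = 14 + 2*a**2 (G(a) = (a**2 + a**2) + 14 = 2*a**2 + 14 = 14 + 2*a**2)
G(-4 - 2*(-3))**2 = (14 + 2*(-4 - 2*(-3))**2)**2 = (14 + 2*(-4 + 6)**2)**2 = (14 + 2*2**2)**2 = (14 + 2*4)**2 = (14 + 8)**2 = 22**2 = 484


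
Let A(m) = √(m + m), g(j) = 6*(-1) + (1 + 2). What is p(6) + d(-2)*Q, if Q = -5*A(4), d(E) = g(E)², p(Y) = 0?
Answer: -90*√2 ≈ -127.28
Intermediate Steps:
g(j) = -3 (g(j) = -6 + 3 = -3)
d(E) = 9 (d(E) = (-3)² = 9)
A(m) = √2*√m (A(m) = √(2*m) = √2*√m)
Q = -10*√2 (Q = -5*√2*√4 = -5*√2*2 = -10*√2 ≈ -14.142)
p(6) + d(-2)*Q = 0 + 9*(-10*√2) = 0 - 90*√2 = -90*√2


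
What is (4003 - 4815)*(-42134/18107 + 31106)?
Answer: -457313696896/18107 ≈ -2.5256e+7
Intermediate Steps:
(4003 - 4815)*(-42134/18107 + 31106) = -812*(-42134*1/18107 + 31106) = -812*(-42134/18107 + 31106) = -812*563194208/18107 = -457313696896/18107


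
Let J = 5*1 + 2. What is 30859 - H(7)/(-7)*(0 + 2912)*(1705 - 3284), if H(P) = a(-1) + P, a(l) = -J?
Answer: 30859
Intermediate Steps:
J = 7 (J = 5 + 2 = 7)
a(l) = -7 (a(l) = -1*7 = -7)
H(P) = -7 + P
30859 - H(7)/(-7)*(0 + 2912)*(1705 - 3284) = 30859 - (-7 + 7)/(-7)*(0 + 2912)*(1705 - 3284) = 30859 - 0*(-1/7)*2912*(-1579) = 30859 - 0*(-4598048) = 30859 - 1*0 = 30859 + 0 = 30859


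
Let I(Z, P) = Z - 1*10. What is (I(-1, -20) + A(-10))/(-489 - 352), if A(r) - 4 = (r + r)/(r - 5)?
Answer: 17/2523 ≈ 0.0067380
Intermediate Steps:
I(Z, P) = -10 + Z (I(Z, P) = Z - 10 = -10 + Z)
A(r) = 4 + 2*r/(-5 + r) (A(r) = 4 + (r + r)/(r - 5) = 4 + (2*r)/(-5 + r) = 4 + 2*r/(-5 + r))
(I(-1, -20) + A(-10))/(-489 - 352) = ((-10 - 1) + 2*(-10 + 3*(-10))/(-5 - 10))/(-489 - 352) = (-11 + 2*(-10 - 30)/(-15))/(-841) = (-11 + 2*(-1/15)*(-40))*(-1/841) = (-11 + 16/3)*(-1/841) = -17/3*(-1/841) = 17/2523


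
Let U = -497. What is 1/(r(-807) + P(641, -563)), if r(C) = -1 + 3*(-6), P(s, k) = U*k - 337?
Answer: 1/279455 ≈ 3.5784e-6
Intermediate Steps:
P(s, k) = -337 - 497*k (P(s, k) = -497*k - 337 = -337 - 497*k)
r(C) = -19 (r(C) = -1 - 18 = -19)
1/(r(-807) + P(641, -563)) = 1/(-19 + (-337 - 497*(-563))) = 1/(-19 + (-337 + 279811)) = 1/(-19 + 279474) = 1/279455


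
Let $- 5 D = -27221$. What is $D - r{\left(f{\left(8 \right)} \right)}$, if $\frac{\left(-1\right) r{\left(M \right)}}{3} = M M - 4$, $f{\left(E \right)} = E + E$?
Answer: $\frac{31001}{5} \approx 6200.2$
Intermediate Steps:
$D = \frac{27221}{5}$ ($D = \left(- \frac{1}{5}\right) \left(-27221\right) = \frac{27221}{5} \approx 5444.2$)
$f{\left(E \right)} = 2 E$
$r{\left(M \right)} = 12 - 3 M^{2}$ ($r{\left(M \right)} = - 3 \left(M M - 4\right) = - 3 \left(M^{2} - 4\right) = - 3 \left(-4 + M^{2}\right) = 12 - 3 M^{2}$)
$D - r{\left(f{\left(8 \right)} \right)} = \frac{27221}{5} - \left(12 - 3 \left(2 \cdot 8\right)^{2}\right) = \frac{27221}{5} - \left(12 - 3 \cdot 16^{2}\right) = \frac{27221}{5} - \left(12 - 768\right) = \frac{27221}{5} - -756 = \frac{27221}{5} + 756 = \frac{31001}{5}$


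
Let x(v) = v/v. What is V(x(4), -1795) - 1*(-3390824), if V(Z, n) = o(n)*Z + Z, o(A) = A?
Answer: 3389030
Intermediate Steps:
x(v) = 1
V(Z, n) = Z + Z*n (V(Z, n) = n*Z + Z = Z*n + Z = Z + Z*n)
V(x(4), -1795) - 1*(-3390824) = 1*(1 - 1795) - 1*(-3390824) = 1*(-1794) + 3390824 = -1794 + 3390824 = 3389030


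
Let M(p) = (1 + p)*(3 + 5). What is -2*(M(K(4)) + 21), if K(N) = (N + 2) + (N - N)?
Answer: -154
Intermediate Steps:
K(N) = 2 + N (K(N) = (2 + N) + 0 = 2 + N)
M(p) = 8 + 8*p (M(p) = (1 + p)*8 = 8 + 8*p)
-2*(M(K(4)) + 21) = -2*((8 + 8*(2 + 4)) + 21) = -2*((8 + 8*6) + 21) = -2*((8 + 48) + 21) = -2*(56 + 21) = -2*77 = -154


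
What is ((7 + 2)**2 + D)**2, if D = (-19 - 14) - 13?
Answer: 1225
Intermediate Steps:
D = -46 (D = -33 - 13 = -46)
((7 + 2)**2 + D)**2 = ((7 + 2)**2 - 46)**2 = (9**2 - 46)**2 = (81 - 46)**2 = 35**2 = 1225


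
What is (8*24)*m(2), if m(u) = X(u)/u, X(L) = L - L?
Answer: 0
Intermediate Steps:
X(L) = 0
m(u) = 0 (m(u) = 0/u = 0)
(8*24)*m(2) = (8*24)*0 = 192*0 = 0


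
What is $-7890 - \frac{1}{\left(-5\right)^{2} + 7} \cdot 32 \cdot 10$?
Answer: $-7900$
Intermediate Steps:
$-7890 - \frac{1}{\left(-5\right)^{2} + 7} \cdot 32 \cdot 10 = -7890 - \frac{1}{25 + 7} \cdot 32 \cdot 10 = -7890 - \frac{1}{32} \cdot 32 \cdot 10 = -7890 - 1 \cdot 10 = -7890 - 10 = -7900$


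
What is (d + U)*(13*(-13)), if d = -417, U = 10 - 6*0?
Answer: 68783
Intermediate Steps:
U = 10 (U = 10 + 0 = 10)
(d + U)*(13*(-13)) = (-417 + 10)*(13*(-13)) = -407*(-169) = 68783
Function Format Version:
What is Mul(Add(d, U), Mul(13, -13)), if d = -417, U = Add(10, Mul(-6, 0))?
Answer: 68783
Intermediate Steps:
U = 10 (U = Add(10, 0) = 10)
Mul(Add(d, U), Mul(13, -13)) = Mul(Add(-417, 10), Mul(13, -13)) = Mul(-407, -169) = 68783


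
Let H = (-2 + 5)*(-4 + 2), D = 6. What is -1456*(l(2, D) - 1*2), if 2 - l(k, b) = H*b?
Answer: -52416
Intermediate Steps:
H = -6 (H = 3*(-2) = -6)
l(k, b) = 2 + 6*b (l(k, b) = 2 - (-6)*b = 2 + 6*b)
-1456*(l(2, D) - 1*2) = -1456*((2 + 6*6) - 1*2) = -1456*((2 + 36) - 2) = -1456*(38 - 2) = -1456*36 = -182*288 = -52416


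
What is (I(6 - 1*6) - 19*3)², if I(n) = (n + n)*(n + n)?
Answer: 3249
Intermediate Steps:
I(n) = 4*n² (I(n) = (2*n)*(2*n) = 4*n²)
(I(6 - 1*6) - 19*3)² = (4*(6 - 1*6)² - 19*3)² = (4*(6 - 6)² - 57)² = (4*0² - 57)² = (4*0 - 57)² = (0 - 57)² = (-57)² = 3249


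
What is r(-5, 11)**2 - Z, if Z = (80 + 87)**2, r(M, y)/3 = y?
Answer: -26800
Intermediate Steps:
r(M, y) = 3*y
Z = 27889 (Z = 167**2 = 27889)
r(-5, 11)**2 - Z = (3*11)**2 - 1*27889 = 33**2 - 27889 = 1089 - 27889 = -26800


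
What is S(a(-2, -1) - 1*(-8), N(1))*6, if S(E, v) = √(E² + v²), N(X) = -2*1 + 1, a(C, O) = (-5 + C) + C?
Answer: 6*√2 ≈ 8.4853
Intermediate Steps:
a(C, O) = -5 + 2*C
N(X) = -1 (N(X) = -2 + 1 = -1)
S(a(-2, -1) - 1*(-8), N(1))*6 = √(((-5 + 2*(-2)) - 1*(-8))² + (-1)²)*6 = √(((-5 - 4) + 8)² + 1)*6 = √((-9 + 8)² + 1)*6 = √((-1)² + 1)*6 = √(1 + 1)*6 = √2*6 = 6*√2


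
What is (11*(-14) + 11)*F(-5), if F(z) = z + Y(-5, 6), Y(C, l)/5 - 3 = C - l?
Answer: 6435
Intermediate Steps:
Y(C, l) = 15 - 5*l + 5*C (Y(C, l) = 15 + 5*(C - l) = 15 + (-5*l + 5*C) = 15 - 5*l + 5*C)
F(z) = -40 + z (F(z) = z + (15 - 5*6 + 5*(-5)) = z + (15 - 30 - 25) = z - 40 = -40 + z)
(11*(-14) + 11)*F(-5) = (11*(-14) + 11)*(-40 - 5) = (-154 + 11)*(-45) = -143*(-45) = 6435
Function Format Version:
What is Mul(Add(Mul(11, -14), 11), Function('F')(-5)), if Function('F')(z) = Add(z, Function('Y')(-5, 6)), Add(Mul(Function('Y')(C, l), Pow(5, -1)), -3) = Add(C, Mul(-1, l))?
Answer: 6435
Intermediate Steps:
Function('Y')(C, l) = Add(15, Mul(-5, l), Mul(5, C)) (Function('Y')(C, l) = Add(15, Mul(5, Add(C, Mul(-1, l)))) = Add(15, Add(Mul(-5, l), Mul(5, C))) = Add(15, Mul(-5, l), Mul(5, C)))
Function('F')(z) = Add(-40, z) (Function('F')(z) = Add(z, Add(15, Mul(-5, 6), Mul(5, -5))) = Add(z, Add(15, -30, -25)) = Add(z, -40) = Add(-40, z))
Mul(Add(Mul(11, -14), 11), Function('F')(-5)) = Mul(Add(Mul(11, -14), 11), Add(-40, -5)) = Mul(Add(-154, 11), -45) = Mul(-143, -45) = 6435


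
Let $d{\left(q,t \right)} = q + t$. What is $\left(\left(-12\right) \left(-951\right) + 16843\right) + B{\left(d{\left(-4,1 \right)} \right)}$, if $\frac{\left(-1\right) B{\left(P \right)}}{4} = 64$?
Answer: $27999$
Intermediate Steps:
$B{\left(P \right)} = -256$ ($B{\left(P \right)} = \left(-4\right) 64 = -256$)
$\left(\left(-12\right) \left(-951\right) + 16843\right) + B{\left(d{\left(-4,1 \right)} \right)} = \left(\left(-12\right) \left(-951\right) + 16843\right) - 256 = \left(11412 + 16843\right) - 256 = 28255 - 256 = 27999$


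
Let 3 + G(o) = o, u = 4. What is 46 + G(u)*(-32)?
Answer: 14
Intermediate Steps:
G(o) = -3 + o
46 + G(u)*(-32) = 46 + (-3 + 4)*(-32) = 46 + 1*(-32) = 46 - 32 = 14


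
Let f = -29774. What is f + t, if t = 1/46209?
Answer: -1375826765/46209 ≈ -29774.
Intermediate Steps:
t = 1/46209 ≈ 2.1641e-5
f + t = -29774 + 1/46209 = -1375826765/46209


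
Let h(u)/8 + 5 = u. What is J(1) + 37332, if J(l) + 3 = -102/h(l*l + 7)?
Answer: 149299/4 ≈ 37325.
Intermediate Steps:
h(u) = -40 + 8*u
J(l) = -3 - 102/(16 + 8*l**2) (J(l) = -3 - 102/(-40 + 8*(l*l + 7)) = -3 - 102/(-40 + 8*(l**2 + 7)) = -3 - 102/(-40 + 8*(7 + l**2)) = -3 - 102/(-40 + (56 + 8*l**2)) = -3 - 102/(16 + 8*l**2))
J(1) + 37332 = 3*(-25 - 4*1**2)/(4*(2 + 1**2)) + 37332 = 3*(-25 - 4*1)/(4*(2 + 1)) + 37332 = (3/4)*(-25 - 4)/3 + 37332 = (3/4)*(1/3)*(-29) + 37332 = -29/4 + 37332 = 149299/4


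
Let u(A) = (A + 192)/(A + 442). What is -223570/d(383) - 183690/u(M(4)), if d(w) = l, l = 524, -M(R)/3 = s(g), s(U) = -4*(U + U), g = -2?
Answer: -263584005/524 ≈ -5.0302e+5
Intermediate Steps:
s(U) = -8*U
M(R) = -48 (M(R) = -(-24)*(-2) = -3*16 = -48)
u(A) = (192 + A)/(442 + A)
d(w) = 524
-223570/d(383) - 183690/u(M(4)) = -223570/524 - 183690*(442 - 48)/(192 - 48) = -223570*1/524 - 183690/(144/394) = -111785/262 - 183690/((1/394)*144) = -111785/262 - 183690/72/197 = -111785/262 - 183690*197/72 = -111785/262 - 2010385/4 = -263584005/524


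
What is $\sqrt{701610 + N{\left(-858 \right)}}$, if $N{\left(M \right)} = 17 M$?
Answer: $12 \sqrt{4771} \approx 828.87$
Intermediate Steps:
$\sqrt{701610 + N{\left(-858 \right)}} = \sqrt{701610 + 17 \left(-858\right)} = \sqrt{701610 - 14586} = \sqrt{687024} = 12 \sqrt{4771}$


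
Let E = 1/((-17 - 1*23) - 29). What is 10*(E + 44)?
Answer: 30350/69 ≈ 439.85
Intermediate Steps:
E = -1/69 (E = 1/((-17 - 23) - 29) = 1/(-40 - 29) = 1/(-69) = -1/69 ≈ -0.014493)
10*(E + 44) = 10*(-1/69 + 44) = 10*(3035/69) = 30350/69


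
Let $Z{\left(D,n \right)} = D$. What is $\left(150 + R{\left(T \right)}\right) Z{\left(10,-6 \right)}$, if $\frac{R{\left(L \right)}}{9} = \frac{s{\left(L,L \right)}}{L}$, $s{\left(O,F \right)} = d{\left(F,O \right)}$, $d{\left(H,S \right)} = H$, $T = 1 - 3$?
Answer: $1590$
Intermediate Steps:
$T = -2$
$s{\left(O,F \right)} = F$
$R{\left(L \right)} = 9$ ($R{\left(L \right)} = 9 \frac{L}{L} = 9 \cdot 1 = 9$)
$\left(150 + R{\left(T \right)}\right) Z{\left(10,-6 \right)} = \left(150 + 9\right) 10 = 159 \cdot 10 = 1590$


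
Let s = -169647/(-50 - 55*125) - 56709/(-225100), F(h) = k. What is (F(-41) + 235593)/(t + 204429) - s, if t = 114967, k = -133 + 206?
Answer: -119550170923319/4978800742300 ≈ -24.012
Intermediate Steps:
k = 73
F(h) = 73
s = 1543209981/62352700 (s = -169647/(-50 - 6875) - 56709*(-1/225100) = -169647/(-6925) + 56709/225100 = -169647*(-1/6925) + 56709/225100 = 169647/6925 + 56709/225100 = 1543209981/62352700 ≈ 24.750)
(F(-41) + 235593)/(t + 204429) - s = (73 + 235593)/(114967 + 204429) - 1*1543209981/62352700 = 235666/319396 - 1543209981/62352700 = 235666*(1/319396) - 1543209981/62352700 = 117833/159698 - 1543209981/62352700 = -119550170923319/4978800742300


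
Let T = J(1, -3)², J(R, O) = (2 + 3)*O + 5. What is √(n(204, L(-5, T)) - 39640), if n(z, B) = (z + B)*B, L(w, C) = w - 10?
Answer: 5*I*√1699 ≈ 206.09*I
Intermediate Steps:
J(R, O) = 5 + 5*O (J(R, O) = 5*O + 5 = 5 + 5*O)
T = 100 (T = (5 + 5*(-3))² = (5 - 15)² = (-10)² = 100)
L(w, C) = -10 + w
n(z, B) = B*(B + z) (n(z, B) = (B + z)*B = B*(B + z))
√(n(204, L(-5, T)) - 39640) = √((-10 - 5)*((-10 - 5) + 204) - 39640) = √(-15*(-15 + 204) - 39640) = √(-15*189 - 39640) = √(-2835 - 39640) = √(-42475) = 5*I*√1699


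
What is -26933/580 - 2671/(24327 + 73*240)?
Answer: -1341991/28860 ≈ -46.500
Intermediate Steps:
-26933/580 - 2671/(24327 + 73*240) = -26933*1/580 - 2671/(24327 + 17520) = -26933/580 - 2671/41847 = -1341991/28860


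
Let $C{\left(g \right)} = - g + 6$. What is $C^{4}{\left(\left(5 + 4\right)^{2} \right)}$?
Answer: $31640625$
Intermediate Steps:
$C{\left(g \right)} = 6 - g$
$C^{4}{\left(\left(5 + 4\right)^{2} \right)} = \left(6 - \left(5 + 4\right)^{2}\right)^{4} = \left(6 - 9^{2}\right)^{4} = \left(6 - 81\right)^{4} = \left(-75\right)^{4} = 31640625$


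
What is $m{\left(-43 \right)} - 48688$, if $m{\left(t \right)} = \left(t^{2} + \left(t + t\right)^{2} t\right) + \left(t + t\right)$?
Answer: $-364953$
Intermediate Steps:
$m{\left(t \right)} = t^{2} + 2 t + 4 t^{3}$ ($m{\left(t \right)} = \left(t^{2} + \left(2 t\right)^{2} t\right) + 2 t = \left(t^{2} + 4 t^{2} t\right) + 2 t = \left(t^{2} + 4 t^{3}\right) + 2 t = t^{2} + 2 t + 4 t^{3}$)
$m{\left(-43 \right)} - 48688 = - 43 \left(2 - 43 + 4 \left(-43\right)^{2}\right) - 48688 = - 43 \left(2 - 43 + 4 \cdot 1849\right) - 48688 = - 43 \left(2 - 43 + 7396\right) - 48688 = \left(-43\right) 7355 - 48688 = -316265 - 48688 = -364953$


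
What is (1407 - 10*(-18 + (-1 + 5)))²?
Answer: 2393209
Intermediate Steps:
(1407 - 10*(-18 + (-1 + 5)))² = (1407 - 10*(-18 + 4))² = (1407 - 10*(-14))² = (1407 + 140)² = 1547² = 2393209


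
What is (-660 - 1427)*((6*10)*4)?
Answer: -500880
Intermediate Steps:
(-660 - 1427)*((6*10)*4) = -125220*4 = -2087*240 = -500880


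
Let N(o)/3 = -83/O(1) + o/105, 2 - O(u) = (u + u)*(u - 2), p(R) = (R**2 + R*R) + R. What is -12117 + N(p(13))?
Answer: -1703691/140 ≈ -12169.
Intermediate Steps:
p(R) = R + 2*R**2 (p(R) = (R**2 + R**2) + R = 2*R**2 + R = R + 2*R**2)
O(u) = 2 - 2*u*(-2 + u) (O(u) = 2 - (u + u)*(u - 2) = 2 - 2*u*(-2 + u))
N(o) = -249/4 + o/35 (N(o) = 3*(-83/(2 - 2*1**2 + 4*1) + o/105) = 3*(-83/(2 - 2*1 + 4) + o*(1/105)) = 3*(-83/(2 - 2 + 4) + o/105) = 3*(-83/4 + o/105) = -249/4 + o/35)
-12117 + N(p(13)) = -12117 + (-249/4 + (13*(1 + 2*13))/35) = -12117 + (-249/4 + (13*(1 + 26))/35) = -12117 + (-249/4 + (13*27)/35) = -12117 + (-249/4 + (1/35)*351) = -12117 + (-249/4 + 351/35) = -12117 - 7311/140 = -1703691/140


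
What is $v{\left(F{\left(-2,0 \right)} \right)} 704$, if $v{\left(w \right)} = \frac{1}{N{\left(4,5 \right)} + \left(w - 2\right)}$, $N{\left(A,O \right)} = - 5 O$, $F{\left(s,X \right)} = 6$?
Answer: $- \frac{704}{21} \approx -33.524$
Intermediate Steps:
$v{\left(w \right)} = \frac{1}{-27 + w}$ ($v{\left(w \right)} = \frac{1}{\left(-5\right) 5 + \left(w - 2\right)} = \frac{1}{-25 + \left(-2 + w\right)} = \frac{1}{-27 + w}$)
$v{\left(F{\left(-2,0 \right)} \right)} 704 = \frac{1}{-27 + 6} \cdot 704 = \frac{1}{-21} \cdot 704 = \left(- \frac{1}{21}\right) 704 = - \frac{704}{21}$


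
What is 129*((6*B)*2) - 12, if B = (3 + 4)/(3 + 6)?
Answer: 1192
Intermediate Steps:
B = 7/9 ≈ 0.77778
129*((6*B)*2) - 12 = 129*((6*(7/9))*2) - 12 = 129*((14/3)*2) - 12 = 129*(28/3) - 12 = 1204 - 12 = 1192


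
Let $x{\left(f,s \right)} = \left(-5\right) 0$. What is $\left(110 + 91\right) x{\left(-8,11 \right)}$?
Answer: $0$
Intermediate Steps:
$x{\left(f,s \right)} = 0$
$\left(110 + 91\right) x{\left(-8,11 \right)} = \left(110 + 91\right) 0 = 201 \cdot 0 = 0$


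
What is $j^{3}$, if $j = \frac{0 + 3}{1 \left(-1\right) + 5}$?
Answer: $\frac{27}{64} \approx 0.42188$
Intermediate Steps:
$j = \frac{3}{4}$ ($j = \frac{3}{-1 + 5} = \frac{3}{4} \approx 0.75$)
$j^{3} = \left(\frac{3}{4}\right)^{3} = \frac{27}{64}$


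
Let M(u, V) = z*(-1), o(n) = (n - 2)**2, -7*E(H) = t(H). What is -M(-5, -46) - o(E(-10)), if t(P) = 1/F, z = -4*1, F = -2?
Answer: -1513/196 ≈ -7.7194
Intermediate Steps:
z = -4
t(P) = -1/2 (t(P) = 1/(-2) = -1/2)
E(H) = 1/14 (E(H) = -1/7*(-1/2) = 1/14)
o(n) = (-2 + n)**2
M(u, V) = 4 (M(u, V) = -4*(-1) = 4)
-M(-5, -46) - o(E(-10)) = -1*4 - (-2 + 1/14)**2 = -4 - (-27/14)**2 = -4 - 1*729/196 = -4 - 729/196 = -1513/196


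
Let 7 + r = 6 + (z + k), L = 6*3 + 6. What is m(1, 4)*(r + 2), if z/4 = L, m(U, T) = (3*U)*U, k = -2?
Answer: 285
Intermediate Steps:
L = 24 (L = 18 + 6 = 24)
m(U, T) = 3*U²
z = 96 (z = 4*24 = 96)
r = 93 (r = -7 + (6 + (96 - 2)) = -7 + (6 + 94) = -7 + 100 = 93)
m(1, 4)*(r + 2) = (3*1²)*(93 + 2) = (3*1)*95 = 3*95 = 285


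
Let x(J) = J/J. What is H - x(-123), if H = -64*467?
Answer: -29889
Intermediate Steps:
x(J) = 1
H = -29888
H - x(-123) = -29888 - 1*1 = -29888 - 1 = -29889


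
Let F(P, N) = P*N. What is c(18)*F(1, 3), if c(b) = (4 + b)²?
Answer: 1452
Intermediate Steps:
F(P, N) = N*P
c(18)*F(1, 3) = (4 + 18)²*(3*1) = 22²*3 = 484*3 = 1452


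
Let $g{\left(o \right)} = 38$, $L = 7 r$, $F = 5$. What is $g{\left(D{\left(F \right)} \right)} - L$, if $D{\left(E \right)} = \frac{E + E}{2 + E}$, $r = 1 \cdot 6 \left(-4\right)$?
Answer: $206$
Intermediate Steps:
$r = -24$ ($r = 6 \left(-4\right) = -24$)
$D{\left(E \right)} = \frac{2 E}{2 + E}$
$L = -168$ ($L = 7 \left(-24\right) = -168$)
$g{\left(D{\left(F \right)} \right)} - L = 38 - -168 = 38 + 168 = 206$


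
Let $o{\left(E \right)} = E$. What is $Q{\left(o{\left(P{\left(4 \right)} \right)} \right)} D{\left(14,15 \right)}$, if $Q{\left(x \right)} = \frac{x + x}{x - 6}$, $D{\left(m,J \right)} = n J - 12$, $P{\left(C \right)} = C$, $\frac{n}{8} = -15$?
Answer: $7248$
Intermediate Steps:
$n = -120$ ($n = 8 \left(-15\right) = -120$)
$D{\left(m,J \right)} = -12 - 120 J$ ($D{\left(m,J \right)} = - 120 J - 12 = -12 - 120 J$)
$Q{\left(x \right)} = \frac{2 x}{-6 + x}$
$Q{\left(o{\left(P{\left(4 \right)} \right)} \right)} D{\left(14,15 \right)} = 2 \cdot 4 \frac{1}{-6 + 4} \left(-12 - 1800\right) = 2 \cdot 4 \frac{1}{-2} \left(-12 - 1800\right) = 2 \cdot 4 \left(- \frac{1}{2}\right) \left(-1812\right) = \left(-4\right) \left(-1812\right) = 7248$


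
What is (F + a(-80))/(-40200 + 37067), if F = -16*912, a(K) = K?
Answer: 14672/3133 ≈ 4.6831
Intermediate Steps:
F = -14592
(F + a(-80))/(-40200 + 37067) = (-14592 - 80)/(-40200 + 37067) = -14672/(-3133) = -14672*(-1/3133) = 14672/3133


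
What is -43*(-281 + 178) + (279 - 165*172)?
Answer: -23672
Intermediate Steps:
-43*(-281 + 178) + (279 - 165*172) = -43*(-103) + (279 - 28380) = 4429 - 28101 = -23672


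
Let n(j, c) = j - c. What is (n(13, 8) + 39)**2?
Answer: 1936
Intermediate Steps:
(n(13, 8) + 39)**2 = ((13 - 1*8) + 39)**2 = ((13 - 8) + 39)**2 = (5 + 39)**2 = 44**2 = 1936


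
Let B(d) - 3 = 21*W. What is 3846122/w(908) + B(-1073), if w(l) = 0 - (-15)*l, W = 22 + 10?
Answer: 6519811/6810 ≈ 957.39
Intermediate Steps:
W = 32
w(l) = 15*l (w(l) = 0 + 15*l = 15*l)
B(d) = 675 (B(d) = 3 + 21*32 = 3 + 672 = 675)
3846122/w(908) + B(-1073) = 3846122/((15*908)) + 675 = 3846122/13620 + 675 = 3846122*(1/13620) + 675 = 1923061/6810 + 675 = 6519811/6810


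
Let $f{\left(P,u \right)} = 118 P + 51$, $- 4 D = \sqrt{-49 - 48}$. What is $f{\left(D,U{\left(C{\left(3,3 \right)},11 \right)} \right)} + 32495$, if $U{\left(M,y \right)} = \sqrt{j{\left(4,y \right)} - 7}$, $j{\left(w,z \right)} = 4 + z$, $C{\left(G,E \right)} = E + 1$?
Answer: $32546 - \frac{59 i \sqrt{97}}{2} \approx 32546.0 - 290.54 i$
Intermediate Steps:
$C{\left(G,E \right)} = 1 + E$
$D = - \frac{i \sqrt{97}}{4}$ ($D = - \frac{\sqrt{-49 - 48}}{4} = - \frac{\sqrt{-97}}{4} = - \frac{i \sqrt{97}}{4} \approx - 2.4622 i$)
$U{\left(M,y \right)} = \sqrt{-3 + y}$ ($U{\left(M,y \right)} = \sqrt{\left(4 + y\right) - 7} = \sqrt{-3 + y}$)
$f{\left(P,u \right)} = 51 + 118 P$
$f{\left(D,U{\left(C{\left(3,3 \right)},11 \right)} \right)} + 32495 = \left(51 + 118 \left(- \frac{i \sqrt{97}}{4}\right)\right) + 32495 = \left(51 - \frac{59 i \sqrt{97}}{2}\right) + 32495 = 32546 - \frac{59 i \sqrt{97}}{2}$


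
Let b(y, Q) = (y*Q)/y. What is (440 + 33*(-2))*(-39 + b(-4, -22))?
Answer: -22814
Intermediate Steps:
b(y, Q) = Q (b(y, Q) = (Q*y)/y = Q)
(440 + 33*(-2))*(-39 + b(-4, -22)) = (440 + 33*(-2))*(-39 - 22) = (440 - 66)*(-61) = 374*(-61) = -22814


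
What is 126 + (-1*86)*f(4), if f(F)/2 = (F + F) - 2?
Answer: -906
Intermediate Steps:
f(F) = -4 + 4*F (f(F) = 2*((F + F) - 2) = 2*(2*F - 2) = 2*(-2 + 2*F) = -4 + 4*F)
126 + (-1*86)*f(4) = 126 + (-1*86)*(-4 + 4*4) = 126 - 86*(-4 + 16) = 126 - 86*12 = 126 - 1032 = -906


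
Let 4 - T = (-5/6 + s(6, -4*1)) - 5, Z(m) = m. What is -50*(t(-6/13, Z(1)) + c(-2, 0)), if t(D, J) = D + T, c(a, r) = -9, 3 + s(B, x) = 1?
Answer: -4625/39 ≈ -118.59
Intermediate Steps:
s(B, x) = -2 (s(B, x) = -3 + 1 = -2)
T = 71/6 (T = 4 - ((-5/6 - 2) - 5) = 4 - (-17/6 - 5) = 4 - 1*(-47/6) = 4 + 47/6 = 71/6 ≈ 11.833)
t(D, J) = 71/6 + D (t(D, J) = D + 71/6 = 71/6 + D)
-50*(t(-6/13, Z(1)) + c(-2, 0)) = -50*((71/6 - 6/13) - 9) = -50*(887/78 - 9) = -50*185/78 = -4625/39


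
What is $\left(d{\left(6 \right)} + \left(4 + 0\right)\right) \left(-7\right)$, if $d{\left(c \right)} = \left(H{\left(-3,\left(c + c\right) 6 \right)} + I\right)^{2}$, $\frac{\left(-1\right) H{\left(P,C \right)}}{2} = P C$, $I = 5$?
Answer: $-1336811$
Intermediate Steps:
$H{\left(P,C \right)} = - 2 C P$ ($H{\left(P,C \right)} = - 2 P C = - 2 C P$)
$d{\left(c \right)} = \left(5 + 72 c\right)^{2}$ ($d{\left(c \right)} = \left(\left(-2\right) \left(c + c\right) 6 \left(-3\right) + 5\right)^{2} = \left(\left(-2\right) 2 c 6 \left(-3\right) + 5\right)^{2} = \left(\left(-2\right) 12 c \left(-3\right) + 5\right)^{2} = \left(72 c + 5\right)^{2} = \left(5 + 72 c\right)^{2}$)
$\left(d{\left(6 \right)} + \left(4 + 0\right)\right) \left(-7\right) = \left(\left(5 + 72 \cdot 6\right)^{2} + \left(4 + 0\right)\right) \left(-7\right) = \left(\left(5 + 432\right)^{2} + 4\right) \left(-7\right) = \left(437^{2} + 4\right) \left(-7\right) = \left(190969 + 4\right) \left(-7\right) = 190973 \left(-7\right) = -1336811$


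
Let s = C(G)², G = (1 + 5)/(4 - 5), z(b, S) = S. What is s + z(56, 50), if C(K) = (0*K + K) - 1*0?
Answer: 86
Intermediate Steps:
G = -6 (G = 6/(-1) = 6*(-1) = -6)
C(K) = K (C(K) = (0 + K) + 0 = K + 0 = K)
s = 36 (s = (-6)² = 36)
s + z(56, 50) = 36 + 50 = 86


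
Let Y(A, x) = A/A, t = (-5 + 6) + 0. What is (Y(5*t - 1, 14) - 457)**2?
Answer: 207936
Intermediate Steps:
t = 1 (t = 1 + 0 = 1)
Y(A, x) = 1
(Y(5*t - 1, 14) - 457)**2 = (1 - 457)**2 = (-456)**2 = 207936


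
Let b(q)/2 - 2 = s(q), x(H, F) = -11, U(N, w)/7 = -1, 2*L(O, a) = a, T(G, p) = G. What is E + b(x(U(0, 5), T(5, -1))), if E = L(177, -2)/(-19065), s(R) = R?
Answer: -343169/19065 ≈ -18.000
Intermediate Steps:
L(O, a) = a/2
U(N, w) = -7 (U(N, w) = 7*(-1) = -7)
b(q) = 4 + 2*q
E = 1/19065 (E = ((1/2)*(-2))/(-19065) = -1*(-1/19065) = 1/19065 ≈ 5.2452e-5)
E + b(x(U(0, 5), T(5, -1))) = 1/19065 + (4 + 2*(-11)) = 1/19065 + (4 - 22) = 1/19065 - 18 = -343169/19065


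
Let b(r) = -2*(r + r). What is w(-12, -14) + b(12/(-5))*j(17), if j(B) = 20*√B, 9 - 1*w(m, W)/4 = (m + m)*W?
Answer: -1308 + 192*√17 ≈ -516.36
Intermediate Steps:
w(m, W) = 36 - 8*W*m (w(m, W) = 36 - 4*(m + m)*W = 36 - 4*2*m*W = 36 - 8*W*m)
b(r) = -4*r
w(-12, -14) + b(12/(-5))*j(17) = (36 - 8*(-14)*(-12)) + (-48/(-5))*(20*√17) = (36 - 1344) + (-48*(-1)/5)*(20*√17) = -1308 + (-4*(-12/5))*(20*√17) = -1308 + 48*(20*√17)/5 = -1308 + 192*√17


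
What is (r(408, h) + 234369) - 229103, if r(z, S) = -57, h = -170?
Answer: 5209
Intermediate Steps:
(r(408, h) + 234369) - 229103 = (-57 + 234369) - 229103 = 234312 - 229103 = 5209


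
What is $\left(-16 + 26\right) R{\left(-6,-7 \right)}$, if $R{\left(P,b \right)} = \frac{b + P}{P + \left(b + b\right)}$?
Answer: $\frac{13}{2} \approx 6.5$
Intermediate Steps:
$R{\left(P,b \right)} = \frac{P + b}{P + 2 b}$
$\left(-16 + 26\right) R{\left(-6,-7 \right)} = \left(-16 + 26\right) \frac{-6 - 7}{-6 + 2 \left(-7\right)} = 10 \frac{1}{-6 - 14} \left(-13\right) = 10 \frac{1}{-20} \left(-13\right) = 10 \left(\left(- \frac{1}{20}\right) \left(-13\right)\right) = 10 \cdot \frac{13}{20} = \frac{13}{2}$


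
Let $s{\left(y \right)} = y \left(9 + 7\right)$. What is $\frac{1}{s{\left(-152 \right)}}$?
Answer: $- \frac{1}{2432} \approx -0.00041118$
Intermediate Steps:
$s{\left(y \right)} = 16 y$ ($s{\left(y \right)} = y 16 = 16 y$)
$\frac{1}{s{\left(-152 \right)}} = \frac{1}{16 \left(-152\right)} = \frac{1}{-2432} = - \frac{1}{2432}$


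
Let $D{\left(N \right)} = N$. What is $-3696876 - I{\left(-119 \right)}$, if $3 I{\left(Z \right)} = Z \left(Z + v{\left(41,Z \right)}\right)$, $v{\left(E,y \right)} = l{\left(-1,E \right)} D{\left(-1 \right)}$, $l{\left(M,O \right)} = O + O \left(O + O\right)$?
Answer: $-3836582$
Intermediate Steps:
$l{\left(M,O \right)} = O + 2 O^{2}$ ($l{\left(M,O \right)} = O + O 2 O = O + 2 O^{2}$)
$v{\left(E,y \right)} = - E \left(1 + 2 E\right)$ ($v{\left(E,y \right)} = E \left(1 + 2 E\right) \left(-1\right) = - E \left(1 + 2 E\right)$)
$I{\left(Z \right)} = \frac{Z \left(-3403 + Z\right)}{3}$ ($I{\left(Z \right)} = \frac{Z \left(Z - 41 \left(1 + 2 \cdot 41\right)\right)}{3} = \frac{Z \left(Z - 41 \left(1 + 82\right)\right)}{3} = \frac{Z \left(Z - 41 \cdot 83\right)}{3} = \frac{Z \left(Z - 3403\right)}{3} = \frac{Z \left(-3403 + Z\right)}{3}$)
$-3696876 - I{\left(-119 \right)} = -3696876 - \frac{1}{3} \left(-119\right) \left(-3403 - 119\right) = -3696876 - \frac{1}{3} \left(-119\right) \left(-3522\right) = -3696876 - 139706 = -3836582$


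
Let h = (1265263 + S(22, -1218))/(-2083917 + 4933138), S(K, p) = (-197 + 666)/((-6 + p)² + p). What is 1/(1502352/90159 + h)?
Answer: 128180978792535054/2192847725095981331 ≈ 0.058454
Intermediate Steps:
S(K, p) = 469/(p + (-6 + p)²)
h = 1894045570423/4265164169718 (h = (1265263 + 469/(-1218 + (-6 - 1218)²))/(-2083917 + 4933138) = (1265263 + 469/(-1218 + (-1224)²))/2849221 = (1265263 + 469/(-1218 + 1498176))*(1/2849221) = (1265263 + 469/1496958)*(1/2849221) = (1894045570423/1496958)*(1/2849221) = 1894045570423/4265164169718 ≈ 0.44407)
1/(1502352/90159 + h) = 1/(1502352/90159 + 1894045570423/4265164169718) = 1/(1502352*(1/90159) + 1894045570423/4265164169718) = 1/(500784/30053 + 1894045570423/4265164169718) = 1/(2192847725095981331/128180978792535054) = 128180978792535054/2192847725095981331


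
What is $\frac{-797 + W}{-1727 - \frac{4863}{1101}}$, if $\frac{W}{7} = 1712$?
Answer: $- \frac{1368543}{211810} \approx -6.4612$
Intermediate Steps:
$W = 11984$ ($W = 7 \cdot 1712 = 11984$)
$\frac{-797 + W}{-1727 - \frac{4863}{1101}} = \frac{-797 + 11984}{-1727 - \frac{4863}{1101}} = \frac{11187}{-1727 - \frac{1621}{367}} = \frac{11187}{- \frac{635430}{367}} = 11187 \left(- \frac{367}{635430}\right) = - \frac{1368543}{211810}$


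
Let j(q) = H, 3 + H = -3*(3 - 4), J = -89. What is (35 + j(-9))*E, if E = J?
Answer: -3115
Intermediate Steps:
H = 0 (H = -3 - 3*(3 - 4) = -3 - 3*(-1) = -3 + 3 = 0)
j(q) = 0
E = -89
(35 + j(-9))*E = (35 + 0)*(-89) = 35*(-89) = -3115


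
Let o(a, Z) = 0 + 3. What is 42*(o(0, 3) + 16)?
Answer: 798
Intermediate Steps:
o(a, Z) = 3
42*(o(0, 3) + 16) = 42*(3 + 16) = 42*19 = 798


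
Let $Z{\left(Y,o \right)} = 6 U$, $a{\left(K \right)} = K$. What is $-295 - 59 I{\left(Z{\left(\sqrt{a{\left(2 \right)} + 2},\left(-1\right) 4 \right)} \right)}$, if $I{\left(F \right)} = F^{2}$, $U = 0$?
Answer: $-295$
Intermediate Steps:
$Z{\left(Y,o \right)} = 0$ ($Z{\left(Y,o \right)} = 6 \cdot 0 = 0$)
$-295 - 59 I{\left(Z{\left(\sqrt{a{\left(2 \right)} + 2},\left(-1\right) 4 \right)} \right)} = -295 - 59 \cdot 0^{2} = -295 - 0 = -295 + 0 = -295$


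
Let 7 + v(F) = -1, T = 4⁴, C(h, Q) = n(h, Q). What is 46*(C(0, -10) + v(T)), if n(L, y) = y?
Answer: -828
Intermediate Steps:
C(h, Q) = Q
T = 256
v(F) = -8 (v(F) = -7 - 1 = -8)
46*(C(0, -10) + v(T)) = 46*(-10 - 8) = 46*(-18) = -828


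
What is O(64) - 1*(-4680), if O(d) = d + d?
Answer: 4808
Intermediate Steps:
O(d) = 2*d
O(64) - 1*(-4680) = 2*64 - 1*(-4680) = 128 + 4680 = 4808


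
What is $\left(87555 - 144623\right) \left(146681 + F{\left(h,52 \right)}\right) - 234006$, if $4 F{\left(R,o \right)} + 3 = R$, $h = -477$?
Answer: $-8364177154$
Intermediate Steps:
$F{\left(R,o \right)} = - \frac{3}{4} + \frac{R}{4}$
$\left(87555 - 144623\right) \left(146681 + F{\left(h,52 \right)}\right) - 234006 = \left(87555 - 144623\right) \left(146681 + \left(- \frac{3}{4} + \frac{1}{4} \left(-477\right)\right)\right) - 234006 = - 57068 \left(146681 - 120\right) - 234006 = \left(-57068\right) 146561 - 234006 = -8363943148 - 234006 = -8364177154$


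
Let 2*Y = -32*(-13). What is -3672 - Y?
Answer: -3880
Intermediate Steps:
Y = 208 (Y = (-32*(-13))/2 = (1/2)*416 = 208)
-3672 - Y = -3672 - 1*208 = -3672 - 208 = -3880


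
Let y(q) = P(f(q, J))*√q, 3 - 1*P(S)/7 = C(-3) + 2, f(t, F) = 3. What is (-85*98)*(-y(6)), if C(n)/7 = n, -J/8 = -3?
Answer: 1282820*√6 ≈ 3.1423e+6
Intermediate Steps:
J = 24 (J = -8*(-3) = 24)
C(n) = 7*n
P(S) = 154 (P(S) = 21 - 7*(7*(-3) + 2) = 21 - 7*(-21 + 2) = 21 - 7*(-19) = 21 + 133 = 154)
y(q) = 154*√q
(-85*98)*(-y(6)) = (-85*98)*(-154*√6) = -(-1282820)*√6 = 1282820*√6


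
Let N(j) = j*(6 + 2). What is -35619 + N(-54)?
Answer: -36051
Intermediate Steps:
N(j) = 8*j (N(j) = j*8 = 8*j)
-35619 + N(-54) = -35619 + 8*(-54) = -35619 - 432 = -36051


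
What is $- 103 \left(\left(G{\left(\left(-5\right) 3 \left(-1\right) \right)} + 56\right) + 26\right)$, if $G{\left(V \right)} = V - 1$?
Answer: $-9888$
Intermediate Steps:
$G{\left(V \right)} = -1 + V$
$- 103 \left(\left(G{\left(\left(-5\right) 3 \left(-1\right) \right)} + 56\right) + 26\right) = - 103 \left(\left(\left(-1 + \left(-5\right) 3 \left(-1\right)\right) + 56\right) + 26\right) = - 103 \left(\left(\left(-1 - -15\right) + 56\right) + 26\right) = - 103 \left(\left(\left(-1 + 15\right) + 56\right) + 26\right) = - 103 \left(\left(14 + 56\right) + 26\right) = - 103 \left(70 + 26\right) = \left(-103\right) 96 = -9888$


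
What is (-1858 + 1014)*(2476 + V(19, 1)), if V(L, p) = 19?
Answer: -2105780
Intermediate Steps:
(-1858 + 1014)*(2476 + V(19, 1)) = (-1858 + 1014)*(2476 + 19) = -844*2495 = -2105780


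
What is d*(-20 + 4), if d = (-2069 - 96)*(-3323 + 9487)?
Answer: 213520960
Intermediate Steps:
d = -13345060 (d = -2165*6164 = -13345060)
d*(-20 + 4) = -13345060*(-20 + 4) = -13345060*(-16) = 213520960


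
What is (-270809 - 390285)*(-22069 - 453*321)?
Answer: 110721345308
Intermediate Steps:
(-270809 - 390285)*(-22069 - 453*321) = -661094*(-22069 - 145413) = -661094*(-167482) = 110721345308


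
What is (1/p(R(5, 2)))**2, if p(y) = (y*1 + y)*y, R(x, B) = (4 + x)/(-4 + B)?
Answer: 4/6561 ≈ 0.00060966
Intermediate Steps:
R(x, B) = (4 + x)/(-4 + B)
p(y) = 2*y**2 (p(y) = (y + y)*y = (2*y)*y = 2*y**2)
(1/p(R(5, 2)))**2 = (1/(2*((4 + 5)/(-4 + 2))**2))**2 = (1/(2*(9/(-2))**2))**2 = (1/(2*(-1/2*9)**2))**2 = (1/(2*(-9/2)**2))**2 = (1/(2*(81/4)))**2 = (1/(81/2))**2 = (2/81)**2 = 4/6561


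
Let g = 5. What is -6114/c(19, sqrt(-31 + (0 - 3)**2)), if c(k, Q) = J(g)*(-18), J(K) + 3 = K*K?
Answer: 1019/66 ≈ 15.439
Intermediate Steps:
J(K) = -3 + K**2 (J(K) = -3 + K*K = -3 + K**2)
c(k, Q) = -396 (c(k, Q) = (-3 + 5**2)*(-18) = (-3 + 25)*(-18) = 22*(-18) = -396)
-6114/c(19, sqrt(-31 + (0 - 3)**2)) = -6114/(-396) = -6114*(-1/396) = 1019/66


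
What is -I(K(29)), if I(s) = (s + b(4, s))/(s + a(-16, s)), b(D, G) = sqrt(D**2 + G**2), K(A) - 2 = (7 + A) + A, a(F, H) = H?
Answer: -1/2 - sqrt(4505)/134 ≈ -1.0009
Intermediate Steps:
K(A) = 9 + 2*A (K(A) = 2 + ((7 + A) + A) = 2 + (7 + 2*A) = 9 + 2*A)
I(s) = (s + sqrt(16 + s**2))/(2*s) (I(s) = (s + sqrt(4**2 + s**2))/(s + s) = (s + sqrt(16 + s**2))/((2*s)) = (s + sqrt(16 + s**2))*(1/(2*s)) = (s + sqrt(16 + s**2))/(2*s))
-I(K(29)) = -((9 + 2*29) + sqrt(16 + (9 + 2*29)**2))/(2*(9 + 2*29)) = -((9 + 58) + sqrt(16 + (9 + 58)**2))/(2*(9 + 58)) = -(67 + sqrt(16 + 67**2))/(2*67) = -(67 + sqrt(16 + 4489))/(2*67) = -(67 + sqrt(4505))/(2*67) = -(1/2 + sqrt(4505)/134) = -1/2 - sqrt(4505)/134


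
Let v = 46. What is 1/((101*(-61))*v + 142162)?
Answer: -1/141244 ≈ -7.0799e-6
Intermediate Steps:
1/((101*(-61))*v + 142162) = 1/((101*(-61))*46 + 142162) = 1/(-6161*46 + 142162) = 1/(-283406 + 142162) = 1/(-141244) = -1/141244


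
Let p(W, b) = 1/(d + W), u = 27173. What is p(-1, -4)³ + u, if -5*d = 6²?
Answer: 1872790208/68921 ≈ 27173.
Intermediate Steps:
d = -36/5 (d = -⅕*6² = -⅕*36 = -36/5 ≈ -7.2000)
p(W, b) = 1/(-36/5 + W)
p(-1, -4)³ + u = (5/(-36 + 5*(-1)))³ + 27173 = (5/(-36 - 5))³ + 27173 = (5/(-41))³ + 27173 = (5*(-1/41))³ + 27173 = (-5/41)³ + 27173 = -125/68921 + 27173 = 1872790208/68921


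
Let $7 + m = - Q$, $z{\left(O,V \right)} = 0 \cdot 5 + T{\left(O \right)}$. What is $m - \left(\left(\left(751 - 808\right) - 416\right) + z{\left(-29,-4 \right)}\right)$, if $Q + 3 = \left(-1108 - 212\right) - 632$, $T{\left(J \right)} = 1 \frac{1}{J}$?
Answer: $\frac{70210}{29} \approx 2421.0$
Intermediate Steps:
$T{\left(J \right)} = \frac{1}{J}$
$Q = -1955$ ($Q = -3 - 1952 = -1955$)
$z{\left(O,V \right)} = \frac{1}{O}$ ($z{\left(O,V \right)} = 0 \cdot 5 + \frac{1}{O} = 0 + \frac{1}{O} = \frac{1}{O}$)
$m = 1948$ ($m = -7 - -1955 = -7 + 1955 = 1948$)
$m - \left(\left(\left(751 - 808\right) - 416\right) + z{\left(-29,-4 \right)}\right) = 1948 - \left(\left(\left(751 - 808\right) - 416\right) + \frac{1}{-29}\right) = 1948 - \left(\left(-57 - 416\right) - \frac{1}{29}\right) = 1948 - \left(-473 - \frac{1}{29}\right) = 1948 - - \frac{13718}{29} = 1948 + \frac{13718}{29} = \frac{70210}{29}$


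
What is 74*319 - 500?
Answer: 23106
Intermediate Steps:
74*319 - 500 = 23606 - 500 = 23106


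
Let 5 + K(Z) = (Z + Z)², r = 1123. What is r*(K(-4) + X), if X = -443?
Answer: -431232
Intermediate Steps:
K(Z) = -5 + 4*Z² (K(Z) = -5 + (Z + Z)² = -5 + (2*Z)² = -5 + 4*Z²)
r*(K(-4) + X) = 1123*((-5 + 4*(-4)²) - 443) = 1123*((-5 + 4*16) - 443) = 1123*((-5 + 64) - 443) = 1123*(59 - 443) = 1123*(-384) = -431232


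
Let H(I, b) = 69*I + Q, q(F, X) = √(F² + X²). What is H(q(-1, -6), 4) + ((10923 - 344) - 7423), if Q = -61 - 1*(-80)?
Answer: 3175 + 69*√37 ≈ 3594.7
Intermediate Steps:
Q = 19 (Q = -61 + 80 = 19)
H(I, b) = 19 + 69*I (H(I, b) = 69*I + 19 = 19 + 69*I)
H(q(-1, -6), 4) + ((10923 - 344) - 7423) = (19 + 69*√((-1)² + (-6)²)) + ((10923 - 344) - 7423) = (19 + 69*√(1 + 36)) + (10579 - 7423) = (19 + 69*√37) + 3156 = 3175 + 69*√37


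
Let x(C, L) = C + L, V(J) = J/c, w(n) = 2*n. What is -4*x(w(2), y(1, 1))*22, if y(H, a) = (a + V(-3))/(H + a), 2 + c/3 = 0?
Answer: -418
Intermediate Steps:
c = -6 (c = -6 + 3*0 = -6 + 0 = -6)
V(J) = -J/6 (V(J) = J/(-6) = J*(-⅙) = -J/6)
y(H, a) = (½ + a)/(H + a) (y(H, a) = (a - ⅙*(-3))/(H + a) = (a + ½)/(H + a) = (½ + a)/(H + a))
-4*x(w(2), y(1, 1))*22 = -4*(2*2 + (½ + 1)/(1 + 1))*22 = -4*(4 + (3/2)/2)*22 = -4*(4 + (½)*(3/2))*22 = -4*(4 + ¾)*22 = -4*19/4*22 = -19*22 = -418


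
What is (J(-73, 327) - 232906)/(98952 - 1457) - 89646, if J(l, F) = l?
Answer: -8740269749/97495 ≈ -89648.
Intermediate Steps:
(J(-73, 327) - 232906)/(98952 - 1457) - 89646 = (-73 - 232906)/(98952 - 1457) - 89646 = -232979/97495 - 89646 = -8740269749/97495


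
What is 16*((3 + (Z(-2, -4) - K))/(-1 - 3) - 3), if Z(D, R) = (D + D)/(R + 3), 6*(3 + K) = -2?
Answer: -268/3 ≈ -89.333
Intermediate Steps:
K = -10/3 (K = -3 + (⅙)*(-2) = -3 - ⅓ = -10/3 ≈ -3.3333)
Z(D, R) = 2*D/(3 + R) (Z(D, R) = (2*D)/(3 + R) = 2*D/(3 + R))
16*((3 + (Z(-2, -4) - K))/(-1 - 3) - 3) = 16*((3 + (2*(-2)/(3 - 4) - 1*(-10/3)))/(-1 - 3) - 3) = 16*((3 + (2*(-2)/(-1) + 10/3))/(-4) - 3) = 16*((3 + (2*(-2)*(-1) + 10/3))*(-¼) - 3) = 16*((3 + (4 + 10/3))*(-¼) - 3) = 16*((3 + 22/3)*(-¼) - 3) = 16*((31/3)*(-¼) - 3) = 16*(-31/12 - 3) = 16*(-67/12) = -268/3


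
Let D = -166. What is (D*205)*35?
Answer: -1191050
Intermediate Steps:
(D*205)*35 = -166*205*35 = -34030*35 = -1191050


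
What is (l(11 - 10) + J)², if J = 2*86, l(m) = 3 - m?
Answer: 30276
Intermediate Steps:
J = 172
(l(11 - 10) + J)² = ((3 - (11 - 10)) + 172)² = ((3 - 1*1) + 172)² = ((3 - 1) + 172)² = (2 + 172)² = 174² = 30276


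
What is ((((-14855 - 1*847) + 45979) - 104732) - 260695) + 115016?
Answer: -220134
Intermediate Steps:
((((-14855 - 1*847) + 45979) - 104732) - 260695) + 115016 = ((((-14855 - 847) + 45979) - 104732) - 260695) + 115016 = (((-15702 + 45979) - 104732) - 260695) + 115016 = ((30277 - 104732) - 260695) + 115016 = (-74455 - 260695) + 115016 = -335150 + 115016 = -220134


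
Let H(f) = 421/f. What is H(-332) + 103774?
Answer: 34452547/332 ≈ 1.0377e+5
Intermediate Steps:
H(-332) + 103774 = 421/(-332) + 103774 = 421*(-1/332) + 103774 = -421/332 + 103774 = 34452547/332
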